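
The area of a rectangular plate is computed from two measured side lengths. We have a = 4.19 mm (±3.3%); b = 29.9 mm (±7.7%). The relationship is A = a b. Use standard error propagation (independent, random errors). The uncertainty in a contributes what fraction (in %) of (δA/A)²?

(δA/A)² = (1·δa/a)² + (1·δb/b)²
  a term: (1×0.0330)² = 0.00109
  b term: (1×0.0770)² = 0.00593
Total = 0.00702. Share from a = 0.00109/0.00702 = 0.155.

15.5%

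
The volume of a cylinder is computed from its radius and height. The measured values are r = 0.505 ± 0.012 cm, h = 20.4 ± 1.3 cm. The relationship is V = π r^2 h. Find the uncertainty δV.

For a monomial V ∝ r^2, h, fractional errors add in quadrature:
  (2·δr/r)² = (2×0.0238)² = 0.00226;  (1·δh/h)² = (1×0.0637)² = 0.00406
δV/V = √(0.00632) = 0.0795
V = 16.3 cm^3, so δV = 0.0795 × 16.3 = 1.30 cm^3.

1.30 cm^3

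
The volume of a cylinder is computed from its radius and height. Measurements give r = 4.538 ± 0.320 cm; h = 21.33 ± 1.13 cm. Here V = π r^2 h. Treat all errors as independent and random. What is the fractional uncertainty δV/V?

Relative error in a monomial: (δV/V)² = Σ (nᵢ · δxᵢ/xᵢ)².
  (2·δr/r)² = (2×0.0705)² = 0.0199;  (1·δh/h)² = (1×0.0530)² = 0.00281
δV/V = √(0.0227) = 0.151

0.151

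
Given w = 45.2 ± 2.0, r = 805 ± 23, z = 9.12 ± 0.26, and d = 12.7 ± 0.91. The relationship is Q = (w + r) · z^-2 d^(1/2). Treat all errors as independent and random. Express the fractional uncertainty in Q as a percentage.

Let u = w + r = 850. δu = √(δw² + δr²) = √(4.00 + 529) = 23.1, so δu/u = 0.0272.
Q is then a monomial in u, z, d:
δQ/Q = √((δu/u)² + (-2·δz/z)² + (½·δd/d)²) = √(0.000737 + 0.00325 + 0.00128) = 0.0726

7.26%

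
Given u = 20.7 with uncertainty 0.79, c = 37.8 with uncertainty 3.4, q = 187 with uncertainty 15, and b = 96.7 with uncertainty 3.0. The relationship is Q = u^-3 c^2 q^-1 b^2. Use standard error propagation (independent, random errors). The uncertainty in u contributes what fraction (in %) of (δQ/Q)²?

23.5%

(δQ/Q)² = (-3·δu/u)² + (2·δc/c)² + (-1·δq/q)² + (2·δb/b)²
  u term: (-3×0.0382)² = 0.0131
  c term: (2×0.0899)² = 0.0324
  q term: (-1×0.0802)² = 0.00643
  b term: (2×0.0310)² = 0.00385
Total = 0.0558. Share from u = 0.0131/0.0558 = 0.235.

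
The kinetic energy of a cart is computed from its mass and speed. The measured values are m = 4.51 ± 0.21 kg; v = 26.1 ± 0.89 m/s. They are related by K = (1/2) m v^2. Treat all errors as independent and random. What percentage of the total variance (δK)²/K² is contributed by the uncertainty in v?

(δK/K)² = (1·δm/m)² + (2·δv/v)²
  m term: (1×0.0466)² = 0.00217
  v term: (2×0.0341)² = 0.00465
Total = 0.00682. Share from v = 0.00465/0.00682 = 0.682.

68.2%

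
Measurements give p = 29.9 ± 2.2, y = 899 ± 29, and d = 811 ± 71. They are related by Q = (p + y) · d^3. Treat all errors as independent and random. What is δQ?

1.31e+11

Let u = p + y = 929. δu = √(δp² + δy²) = √(4.84 + 841) = 29.1, so δu/u = 0.0313.
Q is then a monomial in u, d:
δQ/Q = √((δu/u)² + (3·δd/d)²) = √(0.000980 + 0.0690) = 0.264
Q = 4.95e+11, so δQ = 0.264 × 4.95e+11 = 1.31e+11.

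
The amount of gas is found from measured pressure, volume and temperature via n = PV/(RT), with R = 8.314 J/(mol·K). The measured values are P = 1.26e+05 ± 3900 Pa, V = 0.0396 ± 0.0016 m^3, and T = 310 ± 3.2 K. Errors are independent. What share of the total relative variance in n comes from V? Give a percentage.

(δn/n)² = (1·δP/P)² + (1·δV/V)² + (-1·δT/T)²
  P term: (1×0.0310)² = 0.000958
  V term: (1×0.0404)² = 0.00163
  T term: (-1×0.0103)² = 0.000107
Total = 0.00270. Share from V = 0.00163/0.00270 = 0.605.

60.5%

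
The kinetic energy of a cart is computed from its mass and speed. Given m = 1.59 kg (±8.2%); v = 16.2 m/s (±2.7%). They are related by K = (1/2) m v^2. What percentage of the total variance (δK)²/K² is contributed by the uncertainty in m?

69.8%

(δK/K)² = (1·δm/m)² + (2·δv/v)²
  m term: (1×0.0820)² = 0.00672
  v term: (2×0.0270)² = 0.00292
Total = 0.00964. Share from m = 0.00672/0.00964 = 0.698.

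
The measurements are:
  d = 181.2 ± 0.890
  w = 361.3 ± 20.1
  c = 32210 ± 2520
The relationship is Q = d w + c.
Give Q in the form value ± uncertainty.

97680 ± 4440

Let p = d·w = 65470. δp/p = √((1·δd/d)² + (1·δw/w)²) = √(2.41e-05 + 0.00309) = 0.0558, so δp = 3660.
Q = p + c: δQ = √(δp² + δc²) = √(1.34e+07 + 6.35e+06) = 4440
Q = 97680.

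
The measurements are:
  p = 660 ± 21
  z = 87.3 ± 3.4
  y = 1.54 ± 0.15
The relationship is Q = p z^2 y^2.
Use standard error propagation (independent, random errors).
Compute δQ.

2.53e+06

Products/powers → add relative errors in quadrature, weighted by exponent:
  (1·δp/p)² = (1×0.0318)² = 0.00101;  (2·δz/z)² = (2×0.0389)² = 0.00607;  (2·δy/y)² = (2×0.0974)² = 0.0379
δQ/Q = √(0.0450) = 0.212
Q = 1.19e+07, so δQ = 0.212 × 1.19e+07 = 2.53e+06.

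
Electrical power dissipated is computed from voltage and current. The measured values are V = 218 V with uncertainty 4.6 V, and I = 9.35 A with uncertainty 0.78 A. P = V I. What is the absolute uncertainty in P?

Products/powers → add relative errors in quadrature, weighted by exponent:
  (1·δV/V)² = (1×0.0211)² = 0.000445;  (1·δI/I)² = (1×0.0834)² = 0.00696
δP/P = √(0.00740) = 0.0860
P = 2040 W, so δP = 0.0860 × 2040 = 175 W.

175 W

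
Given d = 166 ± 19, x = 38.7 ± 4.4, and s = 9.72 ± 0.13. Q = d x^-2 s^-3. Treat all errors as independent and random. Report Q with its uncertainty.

Products/powers → add relative errors in quadrature, weighted by exponent:
  (1·δd/d)² = (1×0.114)² = 0.0131;  (-2·δx/x)² = (-2×0.114)² = 0.0517;  (-3·δs/s)² = (-3×0.0134)² = 0.00161
δQ/Q = √(0.0664) = 0.258
Q = 0.000121, so δQ = 0.258 × 0.000121 = 3.11e-05.

(1.21 ± 0.311) × 10^-4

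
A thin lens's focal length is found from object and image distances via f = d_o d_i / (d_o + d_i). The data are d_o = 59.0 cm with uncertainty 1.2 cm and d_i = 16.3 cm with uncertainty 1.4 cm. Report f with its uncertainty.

12.8 ± 0.861 cm

∂f/∂d_o = (d_i/(d_o+d_i))² = 0.0469;  ∂f/∂d_i = (d_o/(d_o+d_i))² = 0.614
δf = √((∂f/∂d_o · δd_o)² + (∂f/∂d_i · δd_i)²) = √(0.00316 + 0.739) = 0.861 cm
f = 12.8 cm.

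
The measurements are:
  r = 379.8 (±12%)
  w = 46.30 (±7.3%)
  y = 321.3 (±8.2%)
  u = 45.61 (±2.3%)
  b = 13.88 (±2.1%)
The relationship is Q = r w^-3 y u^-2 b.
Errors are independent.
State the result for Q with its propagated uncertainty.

Relative error in a monomial: (δQ/Q)² = Σ (nᵢ · δxᵢ/xᵢ)².
  (1·δr/r)² = (1×0.120)² = 0.0144;  (-3·δw/w)² = (-3×0.0730)² = 0.0480;  (1·δy/y)² = (1×0.0820)² = 0.00672;  (-2·δu/u)² = (-2×0.0230)² = 0.00212;  (1·δb/b)² = (1×0.0210)² = 0.000441
δQ/Q = √(0.0716) = 0.268
Q = 0.008203, so δQ = 0.268 × 0.008203 = 0.00220.

0.008203 ± 0.00220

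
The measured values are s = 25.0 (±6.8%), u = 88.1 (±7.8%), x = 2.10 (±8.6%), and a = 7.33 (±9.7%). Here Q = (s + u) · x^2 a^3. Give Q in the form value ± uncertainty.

Let w = s + u = 113. δw = √(δs² + δu²) = √(2.89 + 47.2) = 7.08, so δw/w = 0.0626.
Q is then a monomial in w, x, a:
δQ/Q = √((δw/w)² + (2·δx/x)² + (3·δa/a)²) = √(0.00392 + 0.0296 + 0.0847) = 0.344
Q = 1.96e+05, so δQ = 0.344 × 1.96e+05 = 67500.

(1.96 ± 0.675) × 10^5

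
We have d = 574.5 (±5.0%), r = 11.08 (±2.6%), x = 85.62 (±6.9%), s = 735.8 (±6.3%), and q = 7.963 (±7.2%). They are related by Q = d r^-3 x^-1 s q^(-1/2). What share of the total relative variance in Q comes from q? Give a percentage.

(δQ/Q)² = (1·δd/d)² + (-3·δr/r)² + (-1·δx/x)² + (1·δs/s)² + (−½·δq/q)²
  d term: (1×0.0500)² = 0.00250
  r term: (-3×0.0260)² = 0.00608
  x term: (-1×0.0690)² = 0.00476
  s term: (1×0.0630)² = 0.00397
  q term: (-0.5×0.0720)² = 0.00130
Total = 0.0186. Share from q = 0.00130/0.0186 = 0.0696.

6.96%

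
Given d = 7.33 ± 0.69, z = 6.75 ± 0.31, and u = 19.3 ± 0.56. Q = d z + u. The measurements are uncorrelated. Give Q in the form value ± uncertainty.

Let p = d·z = 49.5. δp/p = √((1·δd/d)² + (1·δz/z)²) = √(0.00886 + 0.00211) = 0.105, so δp = 5.18.
Q = p + u: δQ = √(δp² + δu²) = √(26.9 + 0.314) = 5.21
Q = 68.8.

68.8 ± 5.21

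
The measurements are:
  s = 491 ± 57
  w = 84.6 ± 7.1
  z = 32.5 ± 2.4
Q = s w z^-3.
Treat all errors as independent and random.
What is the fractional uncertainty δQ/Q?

0.264

Since Q is a product/quotient, work with relative uncertainties:
  (1·δs/s)² = (1×0.116)² = 0.0135;  (1·δw/w)² = (1×0.0839)² = 0.00704;  (-3·δz/z)² = (-3×0.0738)² = 0.0491
δQ/Q = √(0.0696) = 0.264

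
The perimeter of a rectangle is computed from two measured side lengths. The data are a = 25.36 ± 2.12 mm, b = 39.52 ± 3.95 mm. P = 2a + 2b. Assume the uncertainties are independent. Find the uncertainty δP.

8.97 mm

Absolute uncertainties add in quadrature for a linear combination:
  (2·δa)² = 18.0;  (2·δb)² = 62.4
δP = √(80.4) = 8.97 mm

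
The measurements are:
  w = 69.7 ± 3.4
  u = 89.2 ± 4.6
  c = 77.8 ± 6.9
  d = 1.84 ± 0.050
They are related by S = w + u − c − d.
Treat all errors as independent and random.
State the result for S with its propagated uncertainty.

79.3 ± 8.96

S is a linear combination, so absolute uncertainties add in quadrature:
  (δw)² = 11.6;  (δu)² = 21.2;  (δc)² = 47.6;  (δd)² = 0.00250
δS = √(80.3) = 8.96
S = 79.3.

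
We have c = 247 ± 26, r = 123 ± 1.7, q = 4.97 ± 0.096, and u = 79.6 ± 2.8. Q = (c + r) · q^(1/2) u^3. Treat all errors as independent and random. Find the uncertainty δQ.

Let w = c + r = 370. δw = √(δc² + δr²) = √(676 + 2.89) = 26.1, so δw/w = 0.0704.
Q is then a monomial in w, q, u:
δQ/Q = √((δw/w)² + (½·δq/q)² + (3·δu/u)²) = √(0.00496 + 9.33e-05 + 0.0111) = 0.127
Q = 4.16e+08, so δQ = 0.127 × 4.16e+08 = 5.29e+07.

5.29e+07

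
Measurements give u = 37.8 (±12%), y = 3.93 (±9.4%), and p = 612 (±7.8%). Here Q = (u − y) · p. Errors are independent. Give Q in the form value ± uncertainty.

20700 ± 3220

Let w = u − y = 33.9. δw = √(δu² + δy²) = √(20.6 + 0.136) = 4.55, so δw/w = 0.134.
Q is then a monomial in w, p:
δQ/Q = √((δw/w)² + (1·δp/p)²) = √(0.0181 + 0.00608) = 0.155
Q = 20700, so δQ = 0.155 × 20700 = 3220.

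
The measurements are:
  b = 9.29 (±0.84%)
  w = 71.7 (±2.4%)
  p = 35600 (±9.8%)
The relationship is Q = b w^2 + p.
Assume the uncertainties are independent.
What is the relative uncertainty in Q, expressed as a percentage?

5.03%

Let h = b·w^2 = 47800. δh/h = √((1·δb/b)² + (2·δw/w)²) = √(7.06e-05 + 0.00230) = 0.0487, so δh = 2330.
Q = h + p: δQ = √(δh² + δp²) = √(5.42e+06 + 1.22e+07) = 4190
Q = 83400, so δQ/Q = 4190/83400 = 0.0503.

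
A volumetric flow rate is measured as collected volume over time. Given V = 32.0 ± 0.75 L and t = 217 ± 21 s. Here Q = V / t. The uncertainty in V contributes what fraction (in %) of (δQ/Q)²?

5.54%

(δQ/Q)² = (1·δV/V)² + (-1·δt/t)²
  V term: (1×0.0234)² = 0.000549
  t term: (-1×0.0968)² = 0.00937
Total = 0.00991. Share from V = 0.000549/0.00991 = 0.0554.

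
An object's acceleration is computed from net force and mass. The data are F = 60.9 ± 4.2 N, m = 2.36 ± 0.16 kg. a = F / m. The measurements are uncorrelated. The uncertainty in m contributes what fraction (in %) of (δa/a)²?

(δa/a)² = (1·δF/F)² + (-1·δm/m)²
  F term: (1×0.0690)² = 0.00476
  m term: (-1×0.0678)² = 0.00460
Total = 0.00935. Share from m = 0.00460/0.00935 = 0.491.

49.1%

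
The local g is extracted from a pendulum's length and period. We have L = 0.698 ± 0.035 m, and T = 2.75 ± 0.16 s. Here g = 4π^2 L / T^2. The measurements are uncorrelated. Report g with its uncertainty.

3.64 ± 0.462 m/s^2

Since g is a product/quotient, work with relative uncertainties:
  (1·δL/L)² = (1×0.0501)² = 0.00251;  (-2·δT/T)² = (-2×0.0582)² = 0.0135
δg/g = √(0.0161) = 0.127
g = 3.64 m/s^2, so δg = 0.127 × 3.64 = 0.462 m/s^2.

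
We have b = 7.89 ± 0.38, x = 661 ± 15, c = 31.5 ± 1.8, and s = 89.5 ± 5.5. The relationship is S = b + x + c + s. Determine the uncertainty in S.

Sums and differences: (δS)² = Σ (cᵢ δxᵢ)².
  (δb)² = 0.144;  (δx)² = 225;  (δc)² = 3.24;  (δs)² = 30.2
δS = √(259) = 16.1

16.1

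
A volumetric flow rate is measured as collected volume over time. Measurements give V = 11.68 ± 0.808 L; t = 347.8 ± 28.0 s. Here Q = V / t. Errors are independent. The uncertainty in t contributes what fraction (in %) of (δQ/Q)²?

(δQ/Q)² = (1·δV/V)² + (-1·δt/t)²
  V term: (1×0.0692)² = 0.00479
  t term: (-1×0.0805)² = 0.00648
Total = 0.0113. Share from t = 0.00648/0.0113 = 0.575.

57.5%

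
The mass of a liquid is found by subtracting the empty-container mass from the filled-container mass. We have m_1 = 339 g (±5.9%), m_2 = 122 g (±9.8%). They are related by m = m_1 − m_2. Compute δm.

m is a linear combination, so absolute uncertainties add in quadrature:
  (δm_1)² = 400;  (δm_2)² = 143
δm = √(543) = 23.3 g

23.3 g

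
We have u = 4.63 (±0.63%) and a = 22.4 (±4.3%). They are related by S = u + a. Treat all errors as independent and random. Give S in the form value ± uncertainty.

Each term contributes (cᵢ δxᵢ)² to (δS)²:
  (δu)² = 0.000851;  (δa)² = 0.928
δS = √(0.929) = 0.964
S = 27.0.

27.0 ± 0.964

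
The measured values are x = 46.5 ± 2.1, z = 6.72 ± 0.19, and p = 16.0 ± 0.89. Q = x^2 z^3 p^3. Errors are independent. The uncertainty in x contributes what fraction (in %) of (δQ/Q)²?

(δQ/Q)² = (2·δx/x)² + (3·δz/z)² + (3·δp/p)²
  x term: (2×0.0452)² = 0.00816
  z term: (3×0.0283)² = 0.00719
  p term: (3×0.0556)² = 0.0278
Total = 0.0432. Share from x = 0.00816/0.0432 = 0.189.

18.9%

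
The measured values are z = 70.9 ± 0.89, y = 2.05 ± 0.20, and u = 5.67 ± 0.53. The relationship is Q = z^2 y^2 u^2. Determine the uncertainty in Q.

1.84e+05

Since Q is a product/quotient, work with relative uncertainties:
  (2·δz/z)² = (2×0.0126)² = 0.000630;  (2·δy/y)² = (2×0.0976)² = 0.0381;  (2·δu/u)² = (2×0.0935)² = 0.0349
δQ/Q = √(0.0737) = 0.271
Q = 6.79e+05, so δQ = 0.271 × 6.79e+05 = 1.84e+05.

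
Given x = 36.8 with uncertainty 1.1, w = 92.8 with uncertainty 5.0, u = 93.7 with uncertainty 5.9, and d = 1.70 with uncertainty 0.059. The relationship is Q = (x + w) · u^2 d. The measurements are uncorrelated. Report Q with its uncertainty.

(1.93 ± 0.264) × 10^6

Let h = x + w = 130. δh = √(δx² + δw²) = √(1.21 + 25.0) = 5.12, so δh/h = 0.0395.
Q is then a monomial in h, u, d:
δQ/Q = √((δh/h)² + (2·δu/u)² + (1·δd/d)²) = √(0.00156 + 0.0159 + 0.00120) = 0.136
Q = 1.93e+06, so δQ = 0.136 × 1.93e+06 = 2.64e+05.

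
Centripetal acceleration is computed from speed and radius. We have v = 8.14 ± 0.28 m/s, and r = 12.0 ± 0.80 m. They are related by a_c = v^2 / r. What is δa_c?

Relative error in a monomial: (δa_c/a_c)² = Σ (nᵢ · δxᵢ/xᵢ)².
  (2·δv/v)² = (2×0.0344)² = 0.00473;  (-1·δr/r)² = (-1×0.0667)² = 0.00444
δa_c/a_c = √(0.00918) = 0.0958
a_c = 5.52 m/s^2, so δa_c = 0.0958 × 5.52 = 0.529 m/s^2.

0.529 m/s^2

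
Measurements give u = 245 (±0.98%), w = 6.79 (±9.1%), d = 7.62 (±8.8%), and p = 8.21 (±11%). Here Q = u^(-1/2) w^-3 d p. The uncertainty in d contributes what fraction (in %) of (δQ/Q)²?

8.20%

(δQ/Q)² = (−½·δu/u)² + (-3·δw/w)² + (1·δd/d)² + (1·δp/p)²
  u term: (-0.5×0.00980)² = 2.4e-05
  w term: (-3×0.0910)² = 0.0745
  d term: (1×0.0880)² = 0.00774
  p term: (1×0.110)² = 0.0121
Total = 0.0944. Share from d = 0.00774/0.0944 = 0.0820.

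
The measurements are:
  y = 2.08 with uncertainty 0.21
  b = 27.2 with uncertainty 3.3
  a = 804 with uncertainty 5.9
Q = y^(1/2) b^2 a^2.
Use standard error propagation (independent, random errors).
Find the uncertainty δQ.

1.71e+08

Each factor contributes (exponent × relative error)² to (δQ/Q)²:
  (½·δy/y)² = (0.5×0.101)² = 0.00255;  (2·δb/b)² = (2×0.121)² = 0.0589;  (2·δa/a)² = (2×0.00734)² = 0.000215
δQ/Q = √(0.0616) = 0.248
Q = 6.9e+08, so δQ = 0.248 × 6.9e+08 = 1.71e+08.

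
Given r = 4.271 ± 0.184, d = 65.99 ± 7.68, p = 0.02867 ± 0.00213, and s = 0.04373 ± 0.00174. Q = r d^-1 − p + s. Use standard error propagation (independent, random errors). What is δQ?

0.00849

Let w = r·d^-1 = 0.06472. δw/w = √((1·δr/r)² + (-1·δd/d)²) = √(0.00186 + 0.0135) = 0.124, so δw = 0.00803.
Q = w − p + s: δQ = √(δw² + δp² + δs²) = √(6.45e-05 + 4.54e-06 + 3.03e-06) = 0.00849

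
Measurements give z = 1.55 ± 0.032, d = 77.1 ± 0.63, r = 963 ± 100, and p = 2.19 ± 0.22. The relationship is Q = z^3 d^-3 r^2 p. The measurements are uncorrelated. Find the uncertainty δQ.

3.96

Since Q is a product/quotient, work with relative uncertainties:
  (3·δz/z)² = (3×0.0206)² = 0.00384;  (-3·δd/d)² = (-3×0.00817)² = 0.000601;  (2·δr/r)² = (2×0.104)² = 0.0431;  (1·δp/p)² = (1×0.100)² = 0.0101
δQ/Q = √(0.0577) = 0.240
Q = 16.5, so δQ = 0.240 × 16.5 = 3.96.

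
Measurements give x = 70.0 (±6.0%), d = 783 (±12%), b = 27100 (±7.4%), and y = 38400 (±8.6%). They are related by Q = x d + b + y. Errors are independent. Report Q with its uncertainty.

(1.20 ± 0.0831) × 10^5

Let p = x·d = 54800. δp/p = √((1·δx/x)² + (1·δd/d)²) = √(0.00360 + 0.0144) = 0.134, so δp = 7350.
Q = p + b + y: δQ = √(δp² + δb² + δy²) = √(5.41e+07 + 4.02e+06 + 1.09e+07) = 8310
Q = 1.2e+05.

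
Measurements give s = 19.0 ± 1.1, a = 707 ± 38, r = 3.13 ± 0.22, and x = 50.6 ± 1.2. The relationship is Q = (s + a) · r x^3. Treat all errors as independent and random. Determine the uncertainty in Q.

Let u = s + a = 726. δu = √(δs² + δa²) = √(1.21 + 1440) = 38.0, so δu/u = 0.0524.
Q is then a monomial in u, r, x:
δQ/Q = √((δu/u)² + (1·δr/r)² + (3·δx/x)²) = √(0.00274 + 0.00494 + 0.00506) = 0.113
Q = 2.94e+08, so δQ = 0.113 × 2.94e+08 = 3.32e+07.

3.32e+07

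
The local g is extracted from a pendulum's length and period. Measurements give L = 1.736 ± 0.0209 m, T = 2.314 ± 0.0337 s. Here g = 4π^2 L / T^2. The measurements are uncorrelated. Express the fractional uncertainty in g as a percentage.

For a monomial g ∝ L, T^-2, fractional errors add in quadrature:
  (1·δL/L)² = (1×0.0120)² = 0.000145;  (-2·δT/T)² = (-2×0.0146)² = 0.000848
δg/g = √(0.000993) = 0.0315

3.15%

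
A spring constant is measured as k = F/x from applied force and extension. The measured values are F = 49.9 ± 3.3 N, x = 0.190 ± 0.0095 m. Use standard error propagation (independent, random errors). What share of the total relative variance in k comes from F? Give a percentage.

(δk/k)² = (1·δF/F)² + (-1·δx/x)²
  F term: (1×0.0661)² = 0.00437
  x term: (-1×0.0500)² = 0.00250
Total = 0.00687. Share from F = 0.00437/0.00687 = 0.636.

63.6%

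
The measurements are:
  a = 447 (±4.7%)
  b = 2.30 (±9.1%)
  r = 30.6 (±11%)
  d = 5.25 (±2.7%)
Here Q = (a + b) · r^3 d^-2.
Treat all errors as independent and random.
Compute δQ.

Let u = a + b = 449. δu = √(δa² + δb²) = √(441 + 0.0438) = 21.0, so δu/u = 0.0468.
Q is then a monomial in u, r, d:
δQ/Q = √((δu/u)² + (3·δr/r)² + (-2·δd/d)²) = √(0.00219 + 0.109 + 0.00292) = 0.338
Q = 4.67e+05, so δQ = 0.338 × 4.67e+05 = 1.58e+05.

1.58e+05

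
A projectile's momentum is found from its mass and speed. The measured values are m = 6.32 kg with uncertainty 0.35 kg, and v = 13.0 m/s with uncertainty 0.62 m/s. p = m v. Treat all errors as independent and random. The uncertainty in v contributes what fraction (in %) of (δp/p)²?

(δp/p)² = (1·δm/m)² + (1·δv/v)²
  m term: (1×0.0554)² = 0.00307
  v term: (1×0.0477)² = 0.00227
Total = 0.00534. Share from v = 0.00227/0.00534 = 0.426.

42.6%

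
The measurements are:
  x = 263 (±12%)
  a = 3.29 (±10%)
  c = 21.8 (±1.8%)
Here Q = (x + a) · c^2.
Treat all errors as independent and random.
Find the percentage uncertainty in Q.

Let u = x + a = 266. δu = √(δx² + δa²) = √(996 + 0.108) = 31.6, so δu/u = 0.119.
Q is then a monomial in u, c:
δQ/Q = √((δu/u)² + (2·δc/c)²) = √(0.0140 + 0.00130) = 0.124

12.4%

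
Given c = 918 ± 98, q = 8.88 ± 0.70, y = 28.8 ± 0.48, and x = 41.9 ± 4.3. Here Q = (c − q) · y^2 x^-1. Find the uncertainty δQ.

2740

Let u = c − q = 909. δu = √(δc² + δq²) = √(9600 + 0.490) = 98.0, so δu/u = 0.108.
Q is then a monomial in u, y, x:
δQ/Q = √((δu/u)² + (2·δy/y)² + (-1·δx/x)²) = √(0.0116 + 0.00111 + 0.0105) = 0.153
Q = 18000, so δQ = 0.153 × 18000 = 2740.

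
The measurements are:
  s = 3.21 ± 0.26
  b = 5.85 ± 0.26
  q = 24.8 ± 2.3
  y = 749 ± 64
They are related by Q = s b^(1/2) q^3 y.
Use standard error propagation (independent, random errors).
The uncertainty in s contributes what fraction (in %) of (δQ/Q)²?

7.15%

(δQ/Q)² = (1·δs/s)² + (½·δb/b)² + (3·δq/q)² + (1·δy/y)²
  s term: (1×0.0810)² = 0.00656
  b term: (0.5×0.0444)² = 0.000494
  q term: (3×0.0927)² = 0.0774
  y term: (1×0.0854)² = 0.00730
Total = 0.0918. Share from s = 0.00656/0.0918 = 0.0715.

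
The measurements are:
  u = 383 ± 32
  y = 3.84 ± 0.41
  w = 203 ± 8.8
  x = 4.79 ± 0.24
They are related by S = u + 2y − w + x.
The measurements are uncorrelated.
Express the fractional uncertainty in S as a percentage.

17.2%

Sums and differences: (δS)² = Σ (cᵢ δxᵢ)².
  (δu)² = 1020;  (2·δy)² = 0.672;  (δw)² = 77.4;  (δx)² = 0.0576
δS = √(1100) = 33.2
S = 192, so δS/S = 33.2/192 = 0.172.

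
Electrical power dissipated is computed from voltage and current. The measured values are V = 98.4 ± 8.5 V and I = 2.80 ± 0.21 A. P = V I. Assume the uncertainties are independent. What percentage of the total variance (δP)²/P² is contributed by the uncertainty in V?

57.0%

(δP/P)² = (1·δV/V)² + (1·δI/I)²
  V term: (1×0.0864)² = 0.00746
  I term: (1×0.0750)² = 0.00562
Total = 0.0131. Share from V = 0.00746/0.0131 = 0.570.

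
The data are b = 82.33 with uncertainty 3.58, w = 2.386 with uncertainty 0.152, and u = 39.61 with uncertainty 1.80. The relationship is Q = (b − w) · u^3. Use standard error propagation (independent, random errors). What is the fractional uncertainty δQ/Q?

0.144

Let h = b − w = 79.94. δh = √(δb² + δw²) = √(12.8 + 0.0231) = 3.58, so δh/h = 0.0448.
Q is then a monomial in h, u:
δQ/Q = √((δh/h)² + (3·δu/u)²) = √(0.00201 + 0.0186) = 0.144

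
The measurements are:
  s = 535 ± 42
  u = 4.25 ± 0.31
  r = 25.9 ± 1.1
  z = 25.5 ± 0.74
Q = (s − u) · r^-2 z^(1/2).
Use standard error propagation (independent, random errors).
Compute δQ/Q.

Let w = s − u = 531. δw = √(δs² + δu²) = √(1760 + 0.0961) = 42.0, so δw/w = 0.0791.
Q is then a monomial in w, r, z:
δQ/Q = √((δw/w)² + (-2·δr/r)² + (½·δz/z)²) = √(0.00626 + 0.00722 + 0.000211) = 0.117

0.117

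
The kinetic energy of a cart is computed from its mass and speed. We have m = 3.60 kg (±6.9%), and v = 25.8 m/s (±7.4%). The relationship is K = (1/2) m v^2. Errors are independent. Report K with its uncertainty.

1200 ± 196 J

Relative error in a monomial: (δK/K)² = Σ (nᵢ · δxᵢ/xᵢ)².
  (1·δm/m)² = (1×0.0690)² = 0.00476;  (2·δv/v)² = (2×0.0740)² = 0.0219
δK/K = √(0.0267) = 0.163
K = 1200 J, so δK = 0.163 × 1200 = 196 J.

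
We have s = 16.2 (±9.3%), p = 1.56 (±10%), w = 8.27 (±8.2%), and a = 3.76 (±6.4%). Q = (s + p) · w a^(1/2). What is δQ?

34.9

Let u = s + p = 17.8. δu = √(δs² + δp²) = √(2.27 + 0.0243) = 1.51, so δu/u = 0.0853.
Q is then a monomial in u, w, a:
δQ/Q = √((δu/u)² + (1·δw/w)² + (½·δa/a)²) = √(0.00727 + 0.00672 + 0.00102) = 0.123
Q = 285, so δQ = 0.123 × 285 = 34.9.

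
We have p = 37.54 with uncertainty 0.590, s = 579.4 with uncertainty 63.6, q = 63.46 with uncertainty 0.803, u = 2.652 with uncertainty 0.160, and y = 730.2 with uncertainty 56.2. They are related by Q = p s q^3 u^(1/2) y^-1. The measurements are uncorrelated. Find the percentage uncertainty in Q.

Relative error in a monomial: (δQ/Q)² = Σ (nᵢ · δxᵢ/xᵢ)².
  (1·δp/p)² = (1×0.0157)² = 0.000247;  (1·δs/s)² = (1×0.110)² = 0.0120;  (3·δq/q)² = (3×0.0127)² = 0.00144;  (½·δu/u)² = (0.5×0.0603)² = 0.000910;  (-1·δy/y)² = (-1×0.0770)² = 0.00592
δQ/Q = √(0.0206) = 0.143

14.3%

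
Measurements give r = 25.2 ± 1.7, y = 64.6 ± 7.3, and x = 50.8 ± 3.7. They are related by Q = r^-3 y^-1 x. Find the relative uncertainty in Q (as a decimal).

Since Q is a product/quotient, work with relative uncertainties:
  (-3·δr/r)² = (-3×0.0675)² = 0.0410;  (-1·δy/y)² = (-1×0.113)² = 0.0128;  (1·δx/x)² = (1×0.0728)² = 0.00530
δQ/Q = √(0.0590) = 0.243

0.243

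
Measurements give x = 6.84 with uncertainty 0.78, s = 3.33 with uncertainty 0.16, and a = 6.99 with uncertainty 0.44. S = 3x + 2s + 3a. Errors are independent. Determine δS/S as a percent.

S is a linear combination, so absolute uncertainties add in quadrature:
  (3·δx)² = 5.48;  (2·δs)² = 0.102;  (3·δa)² = 1.74
δS = √(7.32) = 2.71
S = 48.1, so δS/S = 2.71/48.1 = 0.0562.

5.62%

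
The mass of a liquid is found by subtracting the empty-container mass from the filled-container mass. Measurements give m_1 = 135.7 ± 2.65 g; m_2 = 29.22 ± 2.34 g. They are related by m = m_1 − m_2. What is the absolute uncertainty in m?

3.54 g

For a sum/difference, combine absolute errors in quadrature:
  (δm_1)² = 7.02;  (δm_2)² = 5.48
δm = √(12.5) = 3.54 g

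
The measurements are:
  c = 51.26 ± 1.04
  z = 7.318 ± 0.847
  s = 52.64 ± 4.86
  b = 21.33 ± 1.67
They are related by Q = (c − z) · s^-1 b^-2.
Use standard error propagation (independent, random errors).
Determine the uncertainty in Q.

Let u = c − z = 43.94. δu = √(δc² + δz²) = √(1.08 + 0.717) = 1.34, so δu/u = 0.0305.
Q is then a monomial in u, s, b:
δQ/Q = √((δu/u)² + (-1·δs/s)² + (-2·δb/b)²) = √(0.000932 + 0.00852 + 0.0245) = 0.184
Q = 0.001835, so δQ = 0.184 × 0.001835 = 0.000338.

0.000338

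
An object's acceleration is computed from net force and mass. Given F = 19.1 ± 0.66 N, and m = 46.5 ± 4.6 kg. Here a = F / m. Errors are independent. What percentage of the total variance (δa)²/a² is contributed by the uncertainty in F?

10.9%

(δa/a)² = (1·δF/F)² + (-1·δm/m)²
  F term: (1×0.0346)² = 0.00119
  m term: (-1×0.0989)² = 0.00979
Total = 0.0110. Share from F = 0.00119/0.0110 = 0.109.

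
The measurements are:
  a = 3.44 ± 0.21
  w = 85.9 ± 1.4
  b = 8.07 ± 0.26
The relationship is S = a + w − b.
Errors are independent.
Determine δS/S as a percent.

1.77%

Sums and differences: (δS)² = Σ (cᵢ δxᵢ)².
  (δa)² = 0.0441;  (δw)² = 1.96;  (δb)² = 0.0676
δS = √(2.07) = 1.44
S = 81.3, so δS/S = 1.44/81.3 = 0.0177.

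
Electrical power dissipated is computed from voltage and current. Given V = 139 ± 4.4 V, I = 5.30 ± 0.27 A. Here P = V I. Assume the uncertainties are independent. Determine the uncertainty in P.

44.2 W

Since P is a product/quotient, work with relative uncertainties:
  (1·δV/V)² = (1×0.0317)² = 0.00100;  (1·δI/I)² = (1×0.0509)² = 0.00260
δP/P = √(0.00360) = 0.0600
P = 737 W, so δP = 0.0600 × 737 = 44.2 W.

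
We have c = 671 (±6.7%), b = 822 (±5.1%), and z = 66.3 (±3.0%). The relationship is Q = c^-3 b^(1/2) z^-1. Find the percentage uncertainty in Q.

20.5%

Relative error in a monomial: (δQ/Q)² = Σ (nᵢ · δxᵢ/xᵢ)².
  (-3·δc/c)² = (-3×0.0670)² = 0.0404;  (½·δb/b)² = (0.5×0.0510)² = 0.000650;  (-1·δz/z)² = (-1×0.0300)² = 0.000900
δQ/Q = √(0.0420) = 0.205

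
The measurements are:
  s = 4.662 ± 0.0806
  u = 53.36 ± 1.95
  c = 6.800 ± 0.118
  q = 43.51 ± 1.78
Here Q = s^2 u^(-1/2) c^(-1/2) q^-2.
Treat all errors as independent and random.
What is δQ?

Each factor contributes (exponent × relative error)² to (δQ/Q)²:
  (2·δs/s)² = (2×0.0173)² = 0.00120;  (−½·δu/u)² = (-0.5×0.0365)² = 0.000334;  (−½·δc/c)² = (-0.5×0.0174)² = 7.53e-05;  (-2·δq/q)² = (-2×0.0409)² = 0.00669
δQ/Q = √(0.00830) = 0.0911
Q = 0.0006027, so δQ = 0.0911 × 0.0006027 = 5.49e-05.

5.49e-05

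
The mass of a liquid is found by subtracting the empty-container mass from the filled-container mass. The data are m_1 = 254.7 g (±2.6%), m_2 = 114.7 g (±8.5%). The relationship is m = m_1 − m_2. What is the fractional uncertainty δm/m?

0.0842

For a sum/difference, combine absolute errors in quadrature:
  (δm_1)² = 43.9;  (δm_2)² = 95.1
δm = √(139) = 11.8 g
m = 140.0 g, so δm/m = 11.8/140.0 = 0.0842.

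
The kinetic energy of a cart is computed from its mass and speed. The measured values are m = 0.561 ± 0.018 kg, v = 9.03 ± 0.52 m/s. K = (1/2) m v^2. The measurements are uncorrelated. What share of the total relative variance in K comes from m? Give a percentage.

7.20%

(δK/K)² = (1·δm/m)² + (2·δv/v)²
  m term: (1×0.0321)² = 0.00103
  v term: (2×0.0576)² = 0.0133
Total = 0.0143. Share from m = 0.00103/0.0143 = 0.0720.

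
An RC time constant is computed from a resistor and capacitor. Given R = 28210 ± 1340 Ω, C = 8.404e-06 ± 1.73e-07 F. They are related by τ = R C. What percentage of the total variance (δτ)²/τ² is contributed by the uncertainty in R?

84.2%

(δτ/τ)² = (1·δR/R)² + (1·δC/C)²
  R term: (1×0.0475)² = 0.00226
  C term: (1×0.0206)² = 0.000424
Total = 0.00268. Share from R = 0.00226/0.00268 = 0.842.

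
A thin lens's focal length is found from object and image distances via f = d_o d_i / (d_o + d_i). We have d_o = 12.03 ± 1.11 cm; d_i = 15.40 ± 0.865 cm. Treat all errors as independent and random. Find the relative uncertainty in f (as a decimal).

∂f/∂d_o = (d_i/(d_o+d_i))² = 0.315;  ∂f/∂d_i = (d_o/(d_o+d_i))² = 0.192
δf = √((∂f/∂d_o · δd_o)² + (∂f/∂d_i · δd_i)²) = √(0.122 + 0.0277) = 0.387 cm
f = 6.754 cm, so δf/f = 0.387/6.754 = 0.0574.

0.0574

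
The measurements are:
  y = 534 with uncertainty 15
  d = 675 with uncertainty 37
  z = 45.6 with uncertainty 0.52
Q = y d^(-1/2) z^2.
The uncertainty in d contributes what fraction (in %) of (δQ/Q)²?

36.5%

(δQ/Q)² = (1·δy/y)² + (−½·δd/d)² + (2·δz/z)²
  y term: (1×0.0281)² = 0.000789
  d term: (-0.5×0.0548)² = 0.000751
  z term: (2×0.0114)² = 0.000520
Total = 0.00206. Share from d = 0.000751/0.00206 = 0.365.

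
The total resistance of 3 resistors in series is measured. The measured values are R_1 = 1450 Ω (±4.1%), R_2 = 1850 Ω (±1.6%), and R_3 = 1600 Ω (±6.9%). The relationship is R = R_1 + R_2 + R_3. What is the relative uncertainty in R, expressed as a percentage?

R is a linear combination, so absolute uncertainties add in quadrature:
  (δR_1)² = 3530;  (δR_2)² = 876;  (δR_3)² = 12200
δR = √(16600) = 129 Ω
R = 4900 Ω, so δR/R = 129/4900 = 0.0263.

2.63%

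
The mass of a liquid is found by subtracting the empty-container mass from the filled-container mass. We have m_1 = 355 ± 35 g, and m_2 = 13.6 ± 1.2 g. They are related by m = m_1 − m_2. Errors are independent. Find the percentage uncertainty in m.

10.3%

Absolute uncertainties add in quadrature for a linear combination:
  (δm_1)² = 1220;  (δm_2)² = 1.44
δm = √(1230) = 35.0 g
m = 341 g, so δm/m = 35.0/341 = 0.103.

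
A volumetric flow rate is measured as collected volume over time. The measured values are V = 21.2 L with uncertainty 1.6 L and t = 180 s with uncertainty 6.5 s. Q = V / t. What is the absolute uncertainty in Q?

Q is a product of powers, so relative uncertainties combine in quadrature:
  (1·δV/V)² = (1×0.0755)² = 0.00570;  (-1·δt/t)² = (-1×0.0361)² = 0.00130
δQ/Q = √(0.00700) = 0.0837
Q = 0.118 L/s, so δQ = 0.0837 × 0.118 = 0.00985 L/s.

0.00985 L/s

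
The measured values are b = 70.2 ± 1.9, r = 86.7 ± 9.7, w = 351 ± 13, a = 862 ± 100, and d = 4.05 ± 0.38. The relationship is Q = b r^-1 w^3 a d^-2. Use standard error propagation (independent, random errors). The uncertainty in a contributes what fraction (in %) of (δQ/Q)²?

18.1%

(δQ/Q)² = (1·δb/b)² + (-1·δr/r)² + (3·δw/w)² + (1·δa/a)² + (-2·δd/d)²
  b term: (1×0.0271)² = 0.000733
  r term: (-1×0.112)² = 0.0125
  w term: (3×0.0370)² = 0.0123
  a term: (1×0.116)² = 0.0135
  d term: (-2×0.0938)² = 0.0352
Total = 0.0743. Share from a = 0.0135/0.0743 = 0.181.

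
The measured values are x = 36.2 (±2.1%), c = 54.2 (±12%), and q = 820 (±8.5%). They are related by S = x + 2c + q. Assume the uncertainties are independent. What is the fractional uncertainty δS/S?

0.0735

Sums and differences: (δS)² = Σ (cᵢ δxᵢ)².
  (δx)² = 0.578;  (2·δc)² = 169;  (δq)² = 4860
δS = √(5030) = 70.9
S = 965, so δS/S = 70.9/965 = 0.0735.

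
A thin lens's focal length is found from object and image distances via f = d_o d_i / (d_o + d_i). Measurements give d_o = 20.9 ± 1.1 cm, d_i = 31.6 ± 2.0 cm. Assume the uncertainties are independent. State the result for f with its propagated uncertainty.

12.6 ± 0.509 cm

∂f/∂d_o = (d_i/(d_o+d_i))² = 0.362;  ∂f/∂d_i = (d_o/(d_o+d_i))² = 0.158
δf = √((∂f/∂d_o · δd_o)² + (∂f/∂d_i · δd_i)²) = √(0.159 + 0.100) = 0.509 cm
f = 12.6 cm.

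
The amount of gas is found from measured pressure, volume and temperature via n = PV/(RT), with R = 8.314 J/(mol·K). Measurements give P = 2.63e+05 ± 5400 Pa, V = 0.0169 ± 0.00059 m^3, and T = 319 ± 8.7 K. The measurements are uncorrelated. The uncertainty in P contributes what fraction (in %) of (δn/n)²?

(δn/n)² = (1·δP/P)² + (1·δV/V)² + (-1·δT/T)²
  P term: (1×0.0205)² = 0.000422
  V term: (1×0.0349)² = 0.00122
  T term: (-1×0.0273)² = 0.000744
Total = 0.00238. Share from P = 0.000422/0.00238 = 0.177.

17.7%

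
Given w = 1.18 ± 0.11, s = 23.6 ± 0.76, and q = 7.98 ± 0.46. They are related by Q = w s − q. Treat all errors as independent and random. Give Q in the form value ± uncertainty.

19.9 ± 2.78

Let p = w·s = 27.8. δp/p = √((1·δw/w)² + (1·δs/s)²) = √(0.00869 + 0.00104) = 0.0986, so δp = 2.75.
Q = p − q: δQ = √(δp² + δq²) = √(7.54 + 0.212) = 2.78
Q = 19.9.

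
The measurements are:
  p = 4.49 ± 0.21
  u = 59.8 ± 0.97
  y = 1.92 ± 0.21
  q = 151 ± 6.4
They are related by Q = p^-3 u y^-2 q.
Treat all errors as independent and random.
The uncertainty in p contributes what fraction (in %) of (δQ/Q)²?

(δQ/Q)² = (-3·δp/p)² + (1·δu/u)² + (-2·δy/y)² + (1·δq/q)²
  p term: (-3×0.0468)² = 0.0197
  u term: (1×0.0162)² = 0.000263
  y term: (-2×0.109)² = 0.0479
  q term: (1×0.0424)² = 0.00180
Total = 0.0696. Share from p = 0.0197/0.0696 = 0.283.

28.3%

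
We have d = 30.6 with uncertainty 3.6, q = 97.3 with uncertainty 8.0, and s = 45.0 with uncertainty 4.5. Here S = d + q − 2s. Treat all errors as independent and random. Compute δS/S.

For a sum/difference, combine absolute errors in quadrature:
  (δd)² = 13.0;  (δq)² = 64.0;  (2·δs)² = 81.0
δS = √(158) = 12.6
S = 37.9, so δS/S = 12.6/37.9 = 0.332.

0.332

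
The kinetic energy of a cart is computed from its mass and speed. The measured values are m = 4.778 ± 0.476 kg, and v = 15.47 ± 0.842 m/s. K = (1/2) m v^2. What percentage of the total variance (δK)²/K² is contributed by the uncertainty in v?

54.4%

(δK/K)² = (1·δm/m)² + (2·δv/v)²
  m term: (1×0.0996)² = 0.00992
  v term: (2×0.0544)² = 0.0118
Total = 0.0218. Share from v = 0.0118/0.0218 = 0.544.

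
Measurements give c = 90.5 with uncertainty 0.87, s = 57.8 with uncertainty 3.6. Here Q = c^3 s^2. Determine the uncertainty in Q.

3.17e+08

For a monomial Q ∝ c^3, s^2, fractional errors add in quadrature:
  (3·δc/c)² = (3×0.00961)² = 0.000832;  (2·δs/s)² = (2×0.0623)² = 0.0155
δQ/Q = √(0.0163) = 0.128
Q = 2.48e+09, so δQ = 0.128 × 2.48e+09 = 3.17e+08.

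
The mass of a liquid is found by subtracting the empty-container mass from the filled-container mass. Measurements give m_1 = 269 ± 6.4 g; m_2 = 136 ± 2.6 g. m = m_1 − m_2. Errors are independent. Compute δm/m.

0.0519

Absolute uncertainties add in quadrature for a linear combination:
  (δm_1)² = 41.0;  (δm_2)² = 6.76
δm = √(47.7) = 6.91 g
m = 133 g, so δm/m = 6.91/133 = 0.0519.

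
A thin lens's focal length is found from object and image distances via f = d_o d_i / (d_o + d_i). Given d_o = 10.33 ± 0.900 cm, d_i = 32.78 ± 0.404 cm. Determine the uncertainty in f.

0.521 cm

∂f/∂d_o = (d_i/(d_o+d_i))² = 0.578;  ∂f/∂d_i = (d_o/(d_o+d_i))² = 0.0574
δf = √((∂f/∂d_o · δd_o)² + (∂f/∂d_i · δd_i)²) = √(0.271 + 0.000538) = 0.521 cm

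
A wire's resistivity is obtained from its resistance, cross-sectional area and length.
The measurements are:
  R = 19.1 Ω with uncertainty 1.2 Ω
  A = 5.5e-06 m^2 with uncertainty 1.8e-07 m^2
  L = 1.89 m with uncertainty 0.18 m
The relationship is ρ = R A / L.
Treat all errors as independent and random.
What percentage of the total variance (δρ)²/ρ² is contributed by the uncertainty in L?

(δρ/ρ)² = (1·δR/R)² + (1·δA/A)² + (-1·δL/L)²
  R term: (1×0.0628)² = 0.00395
  A term: (1×0.0327)² = 0.00107
  L term: (-1×0.0952)² = 0.00907
Total = 0.0141. Share from L = 0.00907/0.0141 = 0.644.

64.4%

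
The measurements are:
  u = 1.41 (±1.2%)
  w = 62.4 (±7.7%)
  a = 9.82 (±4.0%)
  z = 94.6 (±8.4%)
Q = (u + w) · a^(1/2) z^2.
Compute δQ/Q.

Let h = u + w = 63.8. δh = √(δu² + δw²) = √(0.000286 + 23.1) = 4.80, so δh/h = 0.0753.
Q is then a monomial in h, a, z:
δQ/Q = √((δh/h)² + (½·δa/a)² + (2·δz/z)²) = √(0.00567 + 0.000400 + 0.0282) = 0.185

0.185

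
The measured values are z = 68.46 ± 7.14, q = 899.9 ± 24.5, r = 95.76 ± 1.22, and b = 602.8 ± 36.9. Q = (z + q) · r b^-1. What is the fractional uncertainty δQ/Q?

Let u = z + q = 968.4. δu = √(δz² + δq²) = √(51.0 + 600) = 25.5, so δu/u = 0.0264.
Q is then a monomial in u, r, b:
δQ/Q = √((δu/u)² + (1·δr/r)² + (-1·δb/b)²) = √(0.000694 + 0.000162 + 0.00375) = 0.0679

0.0679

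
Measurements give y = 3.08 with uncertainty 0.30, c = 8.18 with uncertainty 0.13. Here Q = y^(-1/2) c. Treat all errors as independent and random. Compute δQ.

Relative error in a monomial: (δQ/Q)² = Σ (nᵢ · δxᵢ/xᵢ)².
  (−½·δy/y)² = (-0.5×0.0974)² = 0.00237;  (1·δc/c)² = (1×0.0159)² = 0.000253
δQ/Q = √(0.00262) = 0.0512
Q = 4.66, so δQ = 0.0512 × 4.66 = 0.239.

0.239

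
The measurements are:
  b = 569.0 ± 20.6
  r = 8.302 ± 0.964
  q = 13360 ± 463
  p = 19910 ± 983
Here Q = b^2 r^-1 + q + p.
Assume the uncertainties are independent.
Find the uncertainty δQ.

5450

Let w = b^2·r^-1 = 39000. δw/w = √((2·δb/b)² + (-1·δr/r)²) = √(0.00524 + 0.0135) = 0.137, so δw = 5340.
Q = w + q + p: δQ = √(δw² + δq² + δp²) = √(2.85e+07 + 2.14e+05 + 9.66e+05) = 5450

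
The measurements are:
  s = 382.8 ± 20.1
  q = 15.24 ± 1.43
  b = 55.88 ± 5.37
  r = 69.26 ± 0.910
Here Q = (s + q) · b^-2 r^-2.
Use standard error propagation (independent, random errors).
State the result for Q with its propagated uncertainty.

Let u = s + q = 398.0. δu = √(δs² + δq²) = √(404 + 2.04) = 20.2, so δu/u = 0.0506.
Q is then a monomial in u, b, r:
δQ/Q = √((δu/u)² + (-2·δb/b)² + (-2·δr/r)²) = √(0.00256 + 0.0369 + 0.000691) = 0.200
Q = 2.657e-05, so δQ = 0.200 × 2.657e-05 = 5.33e-06.

(2.657 ± 0.533) × 10^-5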